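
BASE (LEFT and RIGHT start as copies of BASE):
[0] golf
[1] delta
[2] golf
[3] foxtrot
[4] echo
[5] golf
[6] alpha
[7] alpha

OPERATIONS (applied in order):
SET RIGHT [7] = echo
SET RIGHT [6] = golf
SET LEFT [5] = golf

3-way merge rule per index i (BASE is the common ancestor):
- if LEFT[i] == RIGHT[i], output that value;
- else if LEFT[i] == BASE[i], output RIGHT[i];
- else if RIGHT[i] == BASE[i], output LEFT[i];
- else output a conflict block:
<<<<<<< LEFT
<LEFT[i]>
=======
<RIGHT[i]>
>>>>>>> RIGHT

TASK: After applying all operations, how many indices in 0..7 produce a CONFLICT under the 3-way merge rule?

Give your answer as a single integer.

Final LEFT:  [golf, delta, golf, foxtrot, echo, golf, alpha, alpha]
Final RIGHT: [golf, delta, golf, foxtrot, echo, golf, golf, echo]
i=0: L=golf R=golf -> agree -> golf
i=1: L=delta R=delta -> agree -> delta
i=2: L=golf R=golf -> agree -> golf
i=3: L=foxtrot R=foxtrot -> agree -> foxtrot
i=4: L=echo R=echo -> agree -> echo
i=5: L=golf R=golf -> agree -> golf
i=6: L=alpha=BASE, R=golf -> take RIGHT -> golf
i=7: L=alpha=BASE, R=echo -> take RIGHT -> echo
Conflict count: 0

Answer: 0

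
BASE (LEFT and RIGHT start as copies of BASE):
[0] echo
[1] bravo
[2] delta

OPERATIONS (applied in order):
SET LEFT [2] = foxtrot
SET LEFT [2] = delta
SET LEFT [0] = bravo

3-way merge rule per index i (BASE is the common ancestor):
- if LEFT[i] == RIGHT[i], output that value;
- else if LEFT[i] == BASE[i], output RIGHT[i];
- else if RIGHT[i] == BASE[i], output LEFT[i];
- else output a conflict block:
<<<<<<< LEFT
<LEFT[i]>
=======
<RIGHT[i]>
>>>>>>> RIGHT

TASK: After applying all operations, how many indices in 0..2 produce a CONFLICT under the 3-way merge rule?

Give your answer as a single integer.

Final LEFT:  [bravo, bravo, delta]
Final RIGHT: [echo, bravo, delta]
i=0: L=bravo, R=echo=BASE -> take LEFT -> bravo
i=1: L=bravo R=bravo -> agree -> bravo
i=2: L=delta R=delta -> agree -> delta
Conflict count: 0

Answer: 0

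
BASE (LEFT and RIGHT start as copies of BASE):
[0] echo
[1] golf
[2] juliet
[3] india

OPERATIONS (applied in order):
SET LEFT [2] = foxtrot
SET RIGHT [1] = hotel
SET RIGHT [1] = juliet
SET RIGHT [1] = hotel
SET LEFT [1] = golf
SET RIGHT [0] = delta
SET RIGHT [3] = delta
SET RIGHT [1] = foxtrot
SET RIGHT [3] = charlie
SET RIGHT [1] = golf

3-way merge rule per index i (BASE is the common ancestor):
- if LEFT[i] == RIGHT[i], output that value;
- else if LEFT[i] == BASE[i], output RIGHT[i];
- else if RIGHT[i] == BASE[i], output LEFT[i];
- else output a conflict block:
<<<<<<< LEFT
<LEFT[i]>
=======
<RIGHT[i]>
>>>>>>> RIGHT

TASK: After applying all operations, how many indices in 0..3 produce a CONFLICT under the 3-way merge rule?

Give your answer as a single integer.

Answer: 0

Derivation:
Final LEFT:  [echo, golf, foxtrot, india]
Final RIGHT: [delta, golf, juliet, charlie]
i=0: L=echo=BASE, R=delta -> take RIGHT -> delta
i=1: L=golf R=golf -> agree -> golf
i=2: L=foxtrot, R=juliet=BASE -> take LEFT -> foxtrot
i=3: L=india=BASE, R=charlie -> take RIGHT -> charlie
Conflict count: 0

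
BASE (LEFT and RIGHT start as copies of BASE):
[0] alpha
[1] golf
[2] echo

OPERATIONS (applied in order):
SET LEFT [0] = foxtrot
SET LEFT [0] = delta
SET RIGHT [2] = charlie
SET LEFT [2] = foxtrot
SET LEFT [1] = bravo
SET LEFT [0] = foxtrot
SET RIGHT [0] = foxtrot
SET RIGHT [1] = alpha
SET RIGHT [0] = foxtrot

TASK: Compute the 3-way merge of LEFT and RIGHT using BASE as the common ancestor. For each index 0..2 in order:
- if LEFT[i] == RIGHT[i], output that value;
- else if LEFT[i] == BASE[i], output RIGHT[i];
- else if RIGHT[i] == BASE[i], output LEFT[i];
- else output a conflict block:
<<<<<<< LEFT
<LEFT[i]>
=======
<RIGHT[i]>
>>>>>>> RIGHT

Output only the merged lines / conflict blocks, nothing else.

Final LEFT:  [foxtrot, bravo, foxtrot]
Final RIGHT: [foxtrot, alpha, charlie]
i=0: L=foxtrot R=foxtrot -> agree -> foxtrot
i=1: BASE=golf L=bravo R=alpha all differ -> CONFLICT
i=2: BASE=echo L=foxtrot R=charlie all differ -> CONFLICT

Answer: foxtrot
<<<<<<< LEFT
bravo
=======
alpha
>>>>>>> RIGHT
<<<<<<< LEFT
foxtrot
=======
charlie
>>>>>>> RIGHT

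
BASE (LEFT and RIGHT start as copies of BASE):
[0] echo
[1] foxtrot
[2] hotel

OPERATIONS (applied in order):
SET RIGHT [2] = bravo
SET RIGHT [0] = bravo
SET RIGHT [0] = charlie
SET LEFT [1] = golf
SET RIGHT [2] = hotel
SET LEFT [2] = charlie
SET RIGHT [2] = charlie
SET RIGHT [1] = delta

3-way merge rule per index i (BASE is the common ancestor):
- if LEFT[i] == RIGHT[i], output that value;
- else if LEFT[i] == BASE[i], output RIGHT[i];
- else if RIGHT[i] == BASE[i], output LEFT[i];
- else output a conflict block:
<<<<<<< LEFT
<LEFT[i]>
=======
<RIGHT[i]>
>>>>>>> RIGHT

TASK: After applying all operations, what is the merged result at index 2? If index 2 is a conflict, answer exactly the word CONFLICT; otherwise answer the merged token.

Final LEFT:  [echo, golf, charlie]
Final RIGHT: [charlie, delta, charlie]
i=0: L=echo=BASE, R=charlie -> take RIGHT -> charlie
i=1: BASE=foxtrot L=golf R=delta all differ -> CONFLICT
i=2: L=charlie R=charlie -> agree -> charlie
Index 2 -> charlie

Answer: charlie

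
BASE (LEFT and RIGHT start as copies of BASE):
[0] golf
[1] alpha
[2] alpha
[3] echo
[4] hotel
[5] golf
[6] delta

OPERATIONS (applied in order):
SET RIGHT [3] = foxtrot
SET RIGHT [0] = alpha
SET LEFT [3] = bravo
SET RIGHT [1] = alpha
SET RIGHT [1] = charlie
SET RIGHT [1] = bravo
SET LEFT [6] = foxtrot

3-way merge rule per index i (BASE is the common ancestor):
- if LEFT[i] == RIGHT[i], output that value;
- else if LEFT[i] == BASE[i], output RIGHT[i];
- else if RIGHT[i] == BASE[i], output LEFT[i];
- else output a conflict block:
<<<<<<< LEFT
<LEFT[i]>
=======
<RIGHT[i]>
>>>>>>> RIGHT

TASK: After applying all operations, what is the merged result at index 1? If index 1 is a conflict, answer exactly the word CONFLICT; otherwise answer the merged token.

Final LEFT:  [golf, alpha, alpha, bravo, hotel, golf, foxtrot]
Final RIGHT: [alpha, bravo, alpha, foxtrot, hotel, golf, delta]
i=0: L=golf=BASE, R=alpha -> take RIGHT -> alpha
i=1: L=alpha=BASE, R=bravo -> take RIGHT -> bravo
i=2: L=alpha R=alpha -> agree -> alpha
i=3: BASE=echo L=bravo R=foxtrot all differ -> CONFLICT
i=4: L=hotel R=hotel -> agree -> hotel
i=5: L=golf R=golf -> agree -> golf
i=6: L=foxtrot, R=delta=BASE -> take LEFT -> foxtrot
Index 1 -> bravo

Answer: bravo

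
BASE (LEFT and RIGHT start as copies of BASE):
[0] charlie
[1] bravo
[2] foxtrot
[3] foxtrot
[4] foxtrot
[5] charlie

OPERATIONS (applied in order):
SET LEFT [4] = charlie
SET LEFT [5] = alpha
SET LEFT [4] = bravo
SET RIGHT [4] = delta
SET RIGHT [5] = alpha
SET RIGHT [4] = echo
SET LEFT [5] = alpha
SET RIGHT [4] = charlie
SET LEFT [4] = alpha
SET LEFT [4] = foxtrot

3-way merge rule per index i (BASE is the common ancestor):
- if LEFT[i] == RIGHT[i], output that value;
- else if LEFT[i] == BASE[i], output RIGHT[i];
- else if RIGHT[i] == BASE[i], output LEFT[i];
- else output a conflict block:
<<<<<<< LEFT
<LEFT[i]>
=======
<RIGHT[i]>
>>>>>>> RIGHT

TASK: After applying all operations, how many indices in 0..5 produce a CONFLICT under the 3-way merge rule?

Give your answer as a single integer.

Final LEFT:  [charlie, bravo, foxtrot, foxtrot, foxtrot, alpha]
Final RIGHT: [charlie, bravo, foxtrot, foxtrot, charlie, alpha]
i=0: L=charlie R=charlie -> agree -> charlie
i=1: L=bravo R=bravo -> agree -> bravo
i=2: L=foxtrot R=foxtrot -> agree -> foxtrot
i=3: L=foxtrot R=foxtrot -> agree -> foxtrot
i=4: L=foxtrot=BASE, R=charlie -> take RIGHT -> charlie
i=5: L=alpha R=alpha -> agree -> alpha
Conflict count: 0

Answer: 0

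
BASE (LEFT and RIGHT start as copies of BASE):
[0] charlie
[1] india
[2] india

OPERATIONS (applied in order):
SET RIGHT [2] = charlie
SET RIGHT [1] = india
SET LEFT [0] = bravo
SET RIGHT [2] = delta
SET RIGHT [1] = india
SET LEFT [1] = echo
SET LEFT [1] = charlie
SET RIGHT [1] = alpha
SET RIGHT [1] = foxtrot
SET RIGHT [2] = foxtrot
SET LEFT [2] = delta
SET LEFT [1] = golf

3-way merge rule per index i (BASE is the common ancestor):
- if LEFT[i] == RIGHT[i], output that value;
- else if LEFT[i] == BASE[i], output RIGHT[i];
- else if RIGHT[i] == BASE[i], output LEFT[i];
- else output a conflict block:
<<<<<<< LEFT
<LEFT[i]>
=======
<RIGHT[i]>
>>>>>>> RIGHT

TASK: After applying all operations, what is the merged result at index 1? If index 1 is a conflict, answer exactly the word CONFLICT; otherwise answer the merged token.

Final LEFT:  [bravo, golf, delta]
Final RIGHT: [charlie, foxtrot, foxtrot]
i=0: L=bravo, R=charlie=BASE -> take LEFT -> bravo
i=1: BASE=india L=golf R=foxtrot all differ -> CONFLICT
i=2: BASE=india L=delta R=foxtrot all differ -> CONFLICT
Index 1 -> CONFLICT

Answer: CONFLICT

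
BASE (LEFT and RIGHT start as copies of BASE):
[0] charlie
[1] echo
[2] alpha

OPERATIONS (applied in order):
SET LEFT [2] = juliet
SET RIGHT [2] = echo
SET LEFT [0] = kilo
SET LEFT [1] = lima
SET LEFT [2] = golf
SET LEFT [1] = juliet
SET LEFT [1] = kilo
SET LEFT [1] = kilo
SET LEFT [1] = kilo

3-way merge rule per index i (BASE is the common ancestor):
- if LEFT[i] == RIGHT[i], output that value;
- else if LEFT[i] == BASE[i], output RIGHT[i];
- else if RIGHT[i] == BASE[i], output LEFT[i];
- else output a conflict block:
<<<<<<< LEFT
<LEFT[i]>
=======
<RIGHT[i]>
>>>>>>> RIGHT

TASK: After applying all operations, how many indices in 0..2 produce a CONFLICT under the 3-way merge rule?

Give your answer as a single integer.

Final LEFT:  [kilo, kilo, golf]
Final RIGHT: [charlie, echo, echo]
i=0: L=kilo, R=charlie=BASE -> take LEFT -> kilo
i=1: L=kilo, R=echo=BASE -> take LEFT -> kilo
i=2: BASE=alpha L=golf R=echo all differ -> CONFLICT
Conflict count: 1

Answer: 1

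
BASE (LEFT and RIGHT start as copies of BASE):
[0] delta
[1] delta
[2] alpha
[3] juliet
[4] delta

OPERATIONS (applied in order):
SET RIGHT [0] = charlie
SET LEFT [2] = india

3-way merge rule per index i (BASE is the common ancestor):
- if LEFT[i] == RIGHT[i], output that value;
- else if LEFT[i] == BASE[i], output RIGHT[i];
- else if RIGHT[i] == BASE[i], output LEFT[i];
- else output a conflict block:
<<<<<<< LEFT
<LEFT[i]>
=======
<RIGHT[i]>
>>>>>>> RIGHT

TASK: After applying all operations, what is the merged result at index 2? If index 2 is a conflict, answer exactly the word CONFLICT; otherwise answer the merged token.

Answer: india

Derivation:
Final LEFT:  [delta, delta, india, juliet, delta]
Final RIGHT: [charlie, delta, alpha, juliet, delta]
i=0: L=delta=BASE, R=charlie -> take RIGHT -> charlie
i=1: L=delta R=delta -> agree -> delta
i=2: L=india, R=alpha=BASE -> take LEFT -> india
i=3: L=juliet R=juliet -> agree -> juliet
i=4: L=delta R=delta -> agree -> delta
Index 2 -> india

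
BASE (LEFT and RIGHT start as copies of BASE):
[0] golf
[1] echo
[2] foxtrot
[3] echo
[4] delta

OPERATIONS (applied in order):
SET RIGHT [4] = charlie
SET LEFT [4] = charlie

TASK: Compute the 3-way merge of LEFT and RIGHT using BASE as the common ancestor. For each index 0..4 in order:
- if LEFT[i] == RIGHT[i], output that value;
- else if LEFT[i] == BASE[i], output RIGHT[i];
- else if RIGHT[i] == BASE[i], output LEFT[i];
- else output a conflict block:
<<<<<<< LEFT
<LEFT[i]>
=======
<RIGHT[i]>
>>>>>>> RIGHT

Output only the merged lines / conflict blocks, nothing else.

Answer: golf
echo
foxtrot
echo
charlie

Derivation:
Final LEFT:  [golf, echo, foxtrot, echo, charlie]
Final RIGHT: [golf, echo, foxtrot, echo, charlie]
i=0: L=golf R=golf -> agree -> golf
i=1: L=echo R=echo -> agree -> echo
i=2: L=foxtrot R=foxtrot -> agree -> foxtrot
i=3: L=echo R=echo -> agree -> echo
i=4: L=charlie R=charlie -> agree -> charlie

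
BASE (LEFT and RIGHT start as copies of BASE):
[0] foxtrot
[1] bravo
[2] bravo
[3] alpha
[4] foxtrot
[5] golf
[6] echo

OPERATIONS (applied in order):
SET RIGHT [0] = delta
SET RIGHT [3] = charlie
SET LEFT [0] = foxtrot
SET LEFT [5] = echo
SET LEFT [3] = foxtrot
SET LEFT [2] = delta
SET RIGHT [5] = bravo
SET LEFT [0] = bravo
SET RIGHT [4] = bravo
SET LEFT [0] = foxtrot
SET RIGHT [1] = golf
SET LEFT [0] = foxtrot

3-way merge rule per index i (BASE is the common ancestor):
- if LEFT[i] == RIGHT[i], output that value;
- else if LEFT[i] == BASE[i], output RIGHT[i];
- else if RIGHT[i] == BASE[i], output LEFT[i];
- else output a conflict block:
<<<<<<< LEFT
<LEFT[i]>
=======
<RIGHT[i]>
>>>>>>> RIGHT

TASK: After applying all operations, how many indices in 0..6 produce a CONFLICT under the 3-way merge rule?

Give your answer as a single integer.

Final LEFT:  [foxtrot, bravo, delta, foxtrot, foxtrot, echo, echo]
Final RIGHT: [delta, golf, bravo, charlie, bravo, bravo, echo]
i=0: L=foxtrot=BASE, R=delta -> take RIGHT -> delta
i=1: L=bravo=BASE, R=golf -> take RIGHT -> golf
i=2: L=delta, R=bravo=BASE -> take LEFT -> delta
i=3: BASE=alpha L=foxtrot R=charlie all differ -> CONFLICT
i=4: L=foxtrot=BASE, R=bravo -> take RIGHT -> bravo
i=5: BASE=golf L=echo R=bravo all differ -> CONFLICT
i=6: L=echo R=echo -> agree -> echo
Conflict count: 2

Answer: 2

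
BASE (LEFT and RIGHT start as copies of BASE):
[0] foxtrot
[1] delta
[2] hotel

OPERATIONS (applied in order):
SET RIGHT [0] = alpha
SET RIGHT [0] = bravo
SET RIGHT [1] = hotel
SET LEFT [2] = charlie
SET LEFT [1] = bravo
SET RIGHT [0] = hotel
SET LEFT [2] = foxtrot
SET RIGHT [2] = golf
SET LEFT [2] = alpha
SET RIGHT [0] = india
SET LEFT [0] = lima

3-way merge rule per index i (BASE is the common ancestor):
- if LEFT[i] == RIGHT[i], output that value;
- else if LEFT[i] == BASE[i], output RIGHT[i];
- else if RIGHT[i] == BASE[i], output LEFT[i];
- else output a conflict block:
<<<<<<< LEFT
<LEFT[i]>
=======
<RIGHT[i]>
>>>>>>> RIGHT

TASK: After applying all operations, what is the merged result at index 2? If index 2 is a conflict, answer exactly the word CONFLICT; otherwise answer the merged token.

Final LEFT:  [lima, bravo, alpha]
Final RIGHT: [india, hotel, golf]
i=0: BASE=foxtrot L=lima R=india all differ -> CONFLICT
i=1: BASE=delta L=bravo R=hotel all differ -> CONFLICT
i=2: BASE=hotel L=alpha R=golf all differ -> CONFLICT
Index 2 -> CONFLICT

Answer: CONFLICT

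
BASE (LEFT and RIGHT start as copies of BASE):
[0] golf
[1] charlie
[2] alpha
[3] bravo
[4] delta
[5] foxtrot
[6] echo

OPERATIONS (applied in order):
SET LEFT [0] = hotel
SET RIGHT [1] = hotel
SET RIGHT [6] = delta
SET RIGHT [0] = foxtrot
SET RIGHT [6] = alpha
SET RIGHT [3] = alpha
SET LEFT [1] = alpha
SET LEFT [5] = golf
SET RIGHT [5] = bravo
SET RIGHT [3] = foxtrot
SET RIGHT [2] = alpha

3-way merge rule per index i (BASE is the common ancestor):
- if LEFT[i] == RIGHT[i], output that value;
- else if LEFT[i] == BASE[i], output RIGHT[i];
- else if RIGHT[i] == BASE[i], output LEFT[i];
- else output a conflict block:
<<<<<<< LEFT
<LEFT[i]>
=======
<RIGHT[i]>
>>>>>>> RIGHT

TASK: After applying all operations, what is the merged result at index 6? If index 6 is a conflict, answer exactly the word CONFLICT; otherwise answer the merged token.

Final LEFT:  [hotel, alpha, alpha, bravo, delta, golf, echo]
Final RIGHT: [foxtrot, hotel, alpha, foxtrot, delta, bravo, alpha]
i=0: BASE=golf L=hotel R=foxtrot all differ -> CONFLICT
i=1: BASE=charlie L=alpha R=hotel all differ -> CONFLICT
i=2: L=alpha R=alpha -> agree -> alpha
i=3: L=bravo=BASE, R=foxtrot -> take RIGHT -> foxtrot
i=4: L=delta R=delta -> agree -> delta
i=5: BASE=foxtrot L=golf R=bravo all differ -> CONFLICT
i=6: L=echo=BASE, R=alpha -> take RIGHT -> alpha
Index 6 -> alpha

Answer: alpha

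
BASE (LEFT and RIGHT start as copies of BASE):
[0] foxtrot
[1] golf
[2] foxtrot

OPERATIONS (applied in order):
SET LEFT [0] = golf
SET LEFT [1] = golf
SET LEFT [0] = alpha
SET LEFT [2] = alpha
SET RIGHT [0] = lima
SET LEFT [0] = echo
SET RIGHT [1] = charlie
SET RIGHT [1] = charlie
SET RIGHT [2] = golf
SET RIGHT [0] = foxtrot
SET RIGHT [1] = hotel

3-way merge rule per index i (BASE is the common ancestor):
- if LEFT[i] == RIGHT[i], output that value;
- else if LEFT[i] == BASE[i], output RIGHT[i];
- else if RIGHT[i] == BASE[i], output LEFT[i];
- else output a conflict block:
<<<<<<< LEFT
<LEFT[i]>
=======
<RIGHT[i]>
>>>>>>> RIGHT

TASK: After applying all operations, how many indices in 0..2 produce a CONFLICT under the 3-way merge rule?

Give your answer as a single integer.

Final LEFT:  [echo, golf, alpha]
Final RIGHT: [foxtrot, hotel, golf]
i=0: L=echo, R=foxtrot=BASE -> take LEFT -> echo
i=1: L=golf=BASE, R=hotel -> take RIGHT -> hotel
i=2: BASE=foxtrot L=alpha R=golf all differ -> CONFLICT
Conflict count: 1

Answer: 1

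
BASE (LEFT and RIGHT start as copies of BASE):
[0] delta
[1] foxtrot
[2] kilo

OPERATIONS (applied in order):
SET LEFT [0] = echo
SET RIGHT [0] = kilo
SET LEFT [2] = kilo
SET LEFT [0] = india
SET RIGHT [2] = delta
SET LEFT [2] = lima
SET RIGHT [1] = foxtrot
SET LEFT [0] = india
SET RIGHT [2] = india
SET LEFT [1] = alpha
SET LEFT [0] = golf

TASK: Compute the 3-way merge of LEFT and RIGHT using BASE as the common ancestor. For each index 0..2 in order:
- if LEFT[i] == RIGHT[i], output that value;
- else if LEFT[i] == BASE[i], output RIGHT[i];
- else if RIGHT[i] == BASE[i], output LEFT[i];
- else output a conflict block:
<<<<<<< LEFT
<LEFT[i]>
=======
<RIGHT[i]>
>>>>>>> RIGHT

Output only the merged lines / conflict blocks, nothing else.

Final LEFT:  [golf, alpha, lima]
Final RIGHT: [kilo, foxtrot, india]
i=0: BASE=delta L=golf R=kilo all differ -> CONFLICT
i=1: L=alpha, R=foxtrot=BASE -> take LEFT -> alpha
i=2: BASE=kilo L=lima R=india all differ -> CONFLICT

Answer: <<<<<<< LEFT
golf
=======
kilo
>>>>>>> RIGHT
alpha
<<<<<<< LEFT
lima
=======
india
>>>>>>> RIGHT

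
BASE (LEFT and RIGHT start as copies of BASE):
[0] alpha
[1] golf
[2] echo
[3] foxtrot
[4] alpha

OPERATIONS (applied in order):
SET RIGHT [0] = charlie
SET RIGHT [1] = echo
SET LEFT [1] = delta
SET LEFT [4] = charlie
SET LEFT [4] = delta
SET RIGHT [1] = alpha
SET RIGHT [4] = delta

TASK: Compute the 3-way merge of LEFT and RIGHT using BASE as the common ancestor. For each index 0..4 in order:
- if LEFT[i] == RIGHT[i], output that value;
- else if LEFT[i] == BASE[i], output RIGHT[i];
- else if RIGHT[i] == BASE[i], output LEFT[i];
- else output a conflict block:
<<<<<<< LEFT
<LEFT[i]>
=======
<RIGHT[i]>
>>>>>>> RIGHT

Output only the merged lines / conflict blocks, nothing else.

Answer: charlie
<<<<<<< LEFT
delta
=======
alpha
>>>>>>> RIGHT
echo
foxtrot
delta

Derivation:
Final LEFT:  [alpha, delta, echo, foxtrot, delta]
Final RIGHT: [charlie, alpha, echo, foxtrot, delta]
i=0: L=alpha=BASE, R=charlie -> take RIGHT -> charlie
i=1: BASE=golf L=delta R=alpha all differ -> CONFLICT
i=2: L=echo R=echo -> agree -> echo
i=3: L=foxtrot R=foxtrot -> agree -> foxtrot
i=4: L=delta R=delta -> agree -> delta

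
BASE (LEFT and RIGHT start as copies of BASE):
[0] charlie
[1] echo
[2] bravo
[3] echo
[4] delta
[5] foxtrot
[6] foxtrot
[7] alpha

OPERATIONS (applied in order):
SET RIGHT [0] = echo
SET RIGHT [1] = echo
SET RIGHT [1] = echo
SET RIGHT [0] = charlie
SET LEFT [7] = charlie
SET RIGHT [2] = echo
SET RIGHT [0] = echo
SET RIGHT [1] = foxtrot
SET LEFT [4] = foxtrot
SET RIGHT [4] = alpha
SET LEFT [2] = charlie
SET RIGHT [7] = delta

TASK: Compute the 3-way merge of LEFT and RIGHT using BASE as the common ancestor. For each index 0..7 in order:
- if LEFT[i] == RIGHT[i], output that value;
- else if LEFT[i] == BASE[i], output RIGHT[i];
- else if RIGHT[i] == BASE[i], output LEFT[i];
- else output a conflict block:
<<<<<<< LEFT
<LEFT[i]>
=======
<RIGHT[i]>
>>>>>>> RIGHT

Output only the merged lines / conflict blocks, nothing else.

Final LEFT:  [charlie, echo, charlie, echo, foxtrot, foxtrot, foxtrot, charlie]
Final RIGHT: [echo, foxtrot, echo, echo, alpha, foxtrot, foxtrot, delta]
i=0: L=charlie=BASE, R=echo -> take RIGHT -> echo
i=1: L=echo=BASE, R=foxtrot -> take RIGHT -> foxtrot
i=2: BASE=bravo L=charlie R=echo all differ -> CONFLICT
i=3: L=echo R=echo -> agree -> echo
i=4: BASE=delta L=foxtrot R=alpha all differ -> CONFLICT
i=5: L=foxtrot R=foxtrot -> agree -> foxtrot
i=6: L=foxtrot R=foxtrot -> agree -> foxtrot
i=7: BASE=alpha L=charlie R=delta all differ -> CONFLICT

Answer: echo
foxtrot
<<<<<<< LEFT
charlie
=======
echo
>>>>>>> RIGHT
echo
<<<<<<< LEFT
foxtrot
=======
alpha
>>>>>>> RIGHT
foxtrot
foxtrot
<<<<<<< LEFT
charlie
=======
delta
>>>>>>> RIGHT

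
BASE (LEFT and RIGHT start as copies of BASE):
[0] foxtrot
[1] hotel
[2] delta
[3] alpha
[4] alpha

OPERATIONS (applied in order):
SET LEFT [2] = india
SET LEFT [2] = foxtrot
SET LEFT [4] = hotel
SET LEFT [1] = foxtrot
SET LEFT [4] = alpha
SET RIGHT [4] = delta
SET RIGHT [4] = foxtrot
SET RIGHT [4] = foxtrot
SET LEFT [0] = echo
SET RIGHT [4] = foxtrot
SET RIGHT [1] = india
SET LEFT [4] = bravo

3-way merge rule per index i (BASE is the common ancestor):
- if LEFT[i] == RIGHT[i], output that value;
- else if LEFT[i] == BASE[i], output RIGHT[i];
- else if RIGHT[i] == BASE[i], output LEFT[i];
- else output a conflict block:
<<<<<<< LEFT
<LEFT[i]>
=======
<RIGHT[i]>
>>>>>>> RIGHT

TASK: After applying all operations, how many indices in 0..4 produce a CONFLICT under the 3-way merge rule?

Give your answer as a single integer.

Answer: 2

Derivation:
Final LEFT:  [echo, foxtrot, foxtrot, alpha, bravo]
Final RIGHT: [foxtrot, india, delta, alpha, foxtrot]
i=0: L=echo, R=foxtrot=BASE -> take LEFT -> echo
i=1: BASE=hotel L=foxtrot R=india all differ -> CONFLICT
i=2: L=foxtrot, R=delta=BASE -> take LEFT -> foxtrot
i=3: L=alpha R=alpha -> agree -> alpha
i=4: BASE=alpha L=bravo R=foxtrot all differ -> CONFLICT
Conflict count: 2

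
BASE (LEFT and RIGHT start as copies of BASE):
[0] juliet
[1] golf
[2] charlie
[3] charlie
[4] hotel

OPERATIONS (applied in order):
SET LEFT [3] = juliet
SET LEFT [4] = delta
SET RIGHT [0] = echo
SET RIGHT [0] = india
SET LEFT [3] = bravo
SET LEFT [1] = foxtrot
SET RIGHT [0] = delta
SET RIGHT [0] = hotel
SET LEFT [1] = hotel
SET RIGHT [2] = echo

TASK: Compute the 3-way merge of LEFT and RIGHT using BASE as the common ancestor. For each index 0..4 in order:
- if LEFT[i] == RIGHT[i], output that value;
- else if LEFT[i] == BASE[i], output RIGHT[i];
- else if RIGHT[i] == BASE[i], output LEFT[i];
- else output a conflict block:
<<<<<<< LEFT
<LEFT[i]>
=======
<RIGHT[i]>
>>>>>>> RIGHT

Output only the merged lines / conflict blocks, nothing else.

Final LEFT:  [juliet, hotel, charlie, bravo, delta]
Final RIGHT: [hotel, golf, echo, charlie, hotel]
i=0: L=juliet=BASE, R=hotel -> take RIGHT -> hotel
i=1: L=hotel, R=golf=BASE -> take LEFT -> hotel
i=2: L=charlie=BASE, R=echo -> take RIGHT -> echo
i=3: L=bravo, R=charlie=BASE -> take LEFT -> bravo
i=4: L=delta, R=hotel=BASE -> take LEFT -> delta

Answer: hotel
hotel
echo
bravo
delta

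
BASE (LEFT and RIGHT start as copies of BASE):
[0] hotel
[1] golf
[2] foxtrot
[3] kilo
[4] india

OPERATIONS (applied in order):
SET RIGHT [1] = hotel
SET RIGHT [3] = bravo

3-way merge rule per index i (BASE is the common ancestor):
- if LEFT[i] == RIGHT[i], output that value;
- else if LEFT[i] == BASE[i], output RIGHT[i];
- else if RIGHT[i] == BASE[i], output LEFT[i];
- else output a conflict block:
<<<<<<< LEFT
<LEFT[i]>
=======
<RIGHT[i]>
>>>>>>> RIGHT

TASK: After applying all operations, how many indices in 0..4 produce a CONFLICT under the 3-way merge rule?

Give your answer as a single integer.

Final LEFT:  [hotel, golf, foxtrot, kilo, india]
Final RIGHT: [hotel, hotel, foxtrot, bravo, india]
i=0: L=hotel R=hotel -> agree -> hotel
i=1: L=golf=BASE, R=hotel -> take RIGHT -> hotel
i=2: L=foxtrot R=foxtrot -> agree -> foxtrot
i=3: L=kilo=BASE, R=bravo -> take RIGHT -> bravo
i=4: L=india R=india -> agree -> india
Conflict count: 0

Answer: 0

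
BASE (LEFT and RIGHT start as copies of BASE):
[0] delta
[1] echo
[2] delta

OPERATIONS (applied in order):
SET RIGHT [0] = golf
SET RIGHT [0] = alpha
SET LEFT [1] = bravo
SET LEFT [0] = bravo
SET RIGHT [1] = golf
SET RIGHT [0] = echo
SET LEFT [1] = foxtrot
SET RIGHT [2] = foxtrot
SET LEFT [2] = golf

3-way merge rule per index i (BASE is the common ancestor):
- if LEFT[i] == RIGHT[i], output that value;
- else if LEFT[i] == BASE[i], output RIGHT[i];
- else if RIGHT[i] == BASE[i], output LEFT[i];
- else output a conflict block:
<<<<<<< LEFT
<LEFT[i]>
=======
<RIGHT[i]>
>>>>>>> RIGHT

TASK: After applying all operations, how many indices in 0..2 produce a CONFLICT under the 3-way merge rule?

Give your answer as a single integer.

Final LEFT:  [bravo, foxtrot, golf]
Final RIGHT: [echo, golf, foxtrot]
i=0: BASE=delta L=bravo R=echo all differ -> CONFLICT
i=1: BASE=echo L=foxtrot R=golf all differ -> CONFLICT
i=2: BASE=delta L=golf R=foxtrot all differ -> CONFLICT
Conflict count: 3

Answer: 3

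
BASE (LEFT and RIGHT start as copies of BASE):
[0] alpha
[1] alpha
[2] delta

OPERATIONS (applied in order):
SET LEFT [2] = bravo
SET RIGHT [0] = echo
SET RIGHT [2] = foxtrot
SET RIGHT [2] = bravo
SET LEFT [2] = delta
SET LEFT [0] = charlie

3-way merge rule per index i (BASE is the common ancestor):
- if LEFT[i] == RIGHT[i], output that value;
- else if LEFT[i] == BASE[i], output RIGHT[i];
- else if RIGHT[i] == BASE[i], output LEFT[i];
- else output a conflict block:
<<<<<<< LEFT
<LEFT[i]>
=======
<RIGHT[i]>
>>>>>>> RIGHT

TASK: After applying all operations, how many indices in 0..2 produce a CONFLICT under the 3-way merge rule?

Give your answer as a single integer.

Answer: 1

Derivation:
Final LEFT:  [charlie, alpha, delta]
Final RIGHT: [echo, alpha, bravo]
i=0: BASE=alpha L=charlie R=echo all differ -> CONFLICT
i=1: L=alpha R=alpha -> agree -> alpha
i=2: L=delta=BASE, R=bravo -> take RIGHT -> bravo
Conflict count: 1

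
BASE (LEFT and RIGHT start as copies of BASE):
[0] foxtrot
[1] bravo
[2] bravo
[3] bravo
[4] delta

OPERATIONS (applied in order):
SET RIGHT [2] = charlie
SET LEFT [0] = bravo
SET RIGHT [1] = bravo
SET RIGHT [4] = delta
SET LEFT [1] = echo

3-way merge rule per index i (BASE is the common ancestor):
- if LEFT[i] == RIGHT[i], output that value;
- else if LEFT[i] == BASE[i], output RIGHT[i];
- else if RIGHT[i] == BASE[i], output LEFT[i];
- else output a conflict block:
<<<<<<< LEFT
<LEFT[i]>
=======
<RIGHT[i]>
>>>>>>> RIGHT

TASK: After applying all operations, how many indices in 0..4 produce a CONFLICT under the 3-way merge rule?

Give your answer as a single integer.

Answer: 0

Derivation:
Final LEFT:  [bravo, echo, bravo, bravo, delta]
Final RIGHT: [foxtrot, bravo, charlie, bravo, delta]
i=0: L=bravo, R=foxtrot=BASE -> take LEFT -> bravo
i=1: L=echo, R=bravo=BASE -> take LEFT -> echo
i=2: L=bravo=BASE, R=charlie -> take RIGHT -> charlie
i=3: L=bravo R=bravo -> agree -> bravo
i=4: L=delta R=delta -> agree -> delta
Conflict count: 0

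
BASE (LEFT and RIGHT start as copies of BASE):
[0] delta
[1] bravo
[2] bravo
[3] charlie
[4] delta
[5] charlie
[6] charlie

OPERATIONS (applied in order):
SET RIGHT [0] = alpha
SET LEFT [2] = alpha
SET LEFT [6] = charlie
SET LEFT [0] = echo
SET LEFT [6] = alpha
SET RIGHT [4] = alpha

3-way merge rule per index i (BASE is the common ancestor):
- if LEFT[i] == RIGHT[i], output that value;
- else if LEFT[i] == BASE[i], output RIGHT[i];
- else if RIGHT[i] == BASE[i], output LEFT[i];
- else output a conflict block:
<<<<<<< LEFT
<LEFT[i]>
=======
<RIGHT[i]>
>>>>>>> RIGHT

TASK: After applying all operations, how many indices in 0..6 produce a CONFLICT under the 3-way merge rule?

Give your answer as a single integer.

Answer: 1

Derivation:
Final LEFT:  [echo, bravo, alpha, charlie, delta, charlie, alpha]
Final RIGHT: [alpha, bravo, bravo, charlie, alpha, charlie, charlie]
i=0: BASE=delta L=echo R=alpha all differ -> CONFLICT
i=1: L=bravo R=bravo -> agree -> bravo
i=2: L=alpha, R=bravo=BASE -> take LEFT -> alpha
i=3: L=charlie R=charlie -> agree -> charlie
i=4: L=delta=BASE, R=alpha -> take RIGHT -> alpha
i=5: L=charlie R=charlie -> agree -> charlie
i=6: L=alpha, R=charlie=BASE -> take LEFT -> alpha
Conflict count: 1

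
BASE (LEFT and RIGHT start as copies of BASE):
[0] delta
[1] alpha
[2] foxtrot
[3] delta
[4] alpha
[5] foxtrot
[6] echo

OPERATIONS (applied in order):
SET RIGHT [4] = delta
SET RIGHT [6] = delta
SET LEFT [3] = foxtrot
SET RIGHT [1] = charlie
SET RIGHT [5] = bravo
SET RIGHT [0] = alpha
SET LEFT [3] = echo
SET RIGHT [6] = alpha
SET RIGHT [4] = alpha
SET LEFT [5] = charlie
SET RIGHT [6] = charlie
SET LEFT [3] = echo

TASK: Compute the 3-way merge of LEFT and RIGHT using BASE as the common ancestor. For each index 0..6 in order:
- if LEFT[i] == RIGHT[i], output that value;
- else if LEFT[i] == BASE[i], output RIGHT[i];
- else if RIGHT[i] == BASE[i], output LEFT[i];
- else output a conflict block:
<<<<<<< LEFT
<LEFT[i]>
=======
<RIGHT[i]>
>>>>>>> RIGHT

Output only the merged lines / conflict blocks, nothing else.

Final LEFT:  [delta, alpha, foxtrot, echo, alpha, charlie, echo]
Final RIGHT: [alpha, charlie, foxtrot, delta, alpha, bravo, charlie]
i=0: L=delta=BASE, R=alpha -> take RIGHT -> alpha
i=1: L=alpha=BASE, R=charlie -> take RIGHT -> charlie
i=2: L=foxtrot R=foxtrot -> agree -> foxtrot
i=3: L=echo, R=delta=BASE -> take LEFT -> echo
i=4: L=alpha R=alpha -> agree -> alpha
i=5: BASE=foxtrot L=charlie R=bravo all differ -> CONFLICT
i=6: L=echo=BASE, R=charlie -> take RIGHT -> charlie

Answer: alpha
charlie
foxtrot
echo
alpha
<<<<<<< LEFT
charlie
=======
bravo
>>>>>>> RIGHT
charlie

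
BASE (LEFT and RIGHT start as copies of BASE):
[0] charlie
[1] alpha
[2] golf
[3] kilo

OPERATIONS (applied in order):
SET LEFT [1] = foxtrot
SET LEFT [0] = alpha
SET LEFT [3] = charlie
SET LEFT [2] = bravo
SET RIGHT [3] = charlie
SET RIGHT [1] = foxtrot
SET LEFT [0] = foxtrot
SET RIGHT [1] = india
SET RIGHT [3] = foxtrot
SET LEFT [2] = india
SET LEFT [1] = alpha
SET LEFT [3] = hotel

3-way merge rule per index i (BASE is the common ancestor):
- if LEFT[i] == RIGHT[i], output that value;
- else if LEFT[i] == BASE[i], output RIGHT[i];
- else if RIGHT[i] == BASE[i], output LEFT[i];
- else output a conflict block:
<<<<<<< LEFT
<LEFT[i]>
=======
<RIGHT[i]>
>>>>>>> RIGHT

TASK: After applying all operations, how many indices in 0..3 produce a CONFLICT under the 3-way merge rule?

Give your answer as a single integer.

Answer: 1

Derivation:
Final LEFT:  [foxtrot, alpha, india, hotel]
Final RIGHT: [charlie, india, golf, foxtrot]
i=0: L=foxtrot, R=charlie=BASE -> take LEFT -> foxtrot
i=1: L=alpha=BASE, R=india -> take RIGHT -> india
i=2: L=india, R=golf=BASE -> take LEFT -> india
i=3: BASE=kilo L=hotel R=foxtrot all differ -> CONFLICT
Conflict count: 1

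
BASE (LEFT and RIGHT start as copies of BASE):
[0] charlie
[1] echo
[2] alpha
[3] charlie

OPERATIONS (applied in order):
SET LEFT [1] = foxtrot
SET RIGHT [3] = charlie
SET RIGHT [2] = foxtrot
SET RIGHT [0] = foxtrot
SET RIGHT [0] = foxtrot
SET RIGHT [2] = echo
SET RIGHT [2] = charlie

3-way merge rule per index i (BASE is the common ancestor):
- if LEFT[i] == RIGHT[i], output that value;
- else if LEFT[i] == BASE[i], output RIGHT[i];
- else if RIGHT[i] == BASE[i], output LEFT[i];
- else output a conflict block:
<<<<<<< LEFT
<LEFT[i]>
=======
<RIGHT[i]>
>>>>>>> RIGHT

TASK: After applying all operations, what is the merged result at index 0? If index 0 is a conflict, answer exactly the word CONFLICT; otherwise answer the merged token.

Final LEFT:  [charlie, foxtrot, alpha, charlie]
Final RIGHT: [foxtrot, echo, charlie, charlie]
i=0: L=charlie=BASE, R=foxtrot -> take RIGHT -> foxtrot
i=1: L=foxtrot, R=echo=BASE -> take LEFT -> foxtrot
i=2: L=alpha=BASE, R=charlie -> take RIGHT -> charlie
i=3: L=charlie R=charlie -> agree -> charlie
Index 0 -> foxtrot

Answer: foxtrot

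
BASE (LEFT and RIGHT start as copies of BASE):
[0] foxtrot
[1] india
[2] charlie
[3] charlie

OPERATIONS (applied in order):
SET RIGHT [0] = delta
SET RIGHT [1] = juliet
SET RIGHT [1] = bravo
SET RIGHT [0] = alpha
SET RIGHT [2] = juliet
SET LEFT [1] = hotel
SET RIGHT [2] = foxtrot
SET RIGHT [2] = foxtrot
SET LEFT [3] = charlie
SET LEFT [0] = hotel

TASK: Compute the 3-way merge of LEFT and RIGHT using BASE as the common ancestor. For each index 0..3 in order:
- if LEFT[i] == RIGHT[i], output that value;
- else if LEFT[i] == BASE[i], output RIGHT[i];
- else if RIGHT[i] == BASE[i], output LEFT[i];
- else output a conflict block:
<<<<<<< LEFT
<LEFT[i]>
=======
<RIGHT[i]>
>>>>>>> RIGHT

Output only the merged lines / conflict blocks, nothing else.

Final LEFT:  [hotel, hotel, charlie, charlie]
Final RIGHT: [alpha, bravo, foxtrot, charlie]
i=0: BASE=foxtrot L=hotel R=alpha all differ -> CONFLICT
i=1: BASE=india L=hotel R=bravo all differ -> CONFLICT
i=2: L=charlie=BASE, R=foxtrot -> take RIGHT -> foxtrot
i=3: L=charlie R=charlie -> agree -> charlie

Answer: <<<<<<< LEFT
hotel
=======
alpha
>>>>>>> RIGHT
<<<<<<< LEFT
hotel
=======
bravo
>>>>>>> RIGHT
foxtrot
charlie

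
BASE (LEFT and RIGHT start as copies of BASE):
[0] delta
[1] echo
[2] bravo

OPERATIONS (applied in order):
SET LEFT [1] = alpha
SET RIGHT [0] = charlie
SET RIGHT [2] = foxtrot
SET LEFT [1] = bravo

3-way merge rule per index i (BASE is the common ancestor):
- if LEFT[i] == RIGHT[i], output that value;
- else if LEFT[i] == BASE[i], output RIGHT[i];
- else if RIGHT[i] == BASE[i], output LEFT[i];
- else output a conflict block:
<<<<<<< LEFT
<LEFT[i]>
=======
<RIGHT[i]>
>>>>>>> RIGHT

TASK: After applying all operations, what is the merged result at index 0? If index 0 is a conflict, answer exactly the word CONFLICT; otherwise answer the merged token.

Final LEFT:  [delta, bravo, bravo]
Final RIGHT: [charlie, echo, foxtrot]
i=0: L=delta=BASE, R=charlie -> take RIGHT -> charlie
i=1: L=bravo, R=echo=BASE -> take LEFT -> bravo
i=2: L=bravo=BASE, R=foxtrot -> take RIGHT -> foxtrot
Index 0 -> charlie

Answer: charlie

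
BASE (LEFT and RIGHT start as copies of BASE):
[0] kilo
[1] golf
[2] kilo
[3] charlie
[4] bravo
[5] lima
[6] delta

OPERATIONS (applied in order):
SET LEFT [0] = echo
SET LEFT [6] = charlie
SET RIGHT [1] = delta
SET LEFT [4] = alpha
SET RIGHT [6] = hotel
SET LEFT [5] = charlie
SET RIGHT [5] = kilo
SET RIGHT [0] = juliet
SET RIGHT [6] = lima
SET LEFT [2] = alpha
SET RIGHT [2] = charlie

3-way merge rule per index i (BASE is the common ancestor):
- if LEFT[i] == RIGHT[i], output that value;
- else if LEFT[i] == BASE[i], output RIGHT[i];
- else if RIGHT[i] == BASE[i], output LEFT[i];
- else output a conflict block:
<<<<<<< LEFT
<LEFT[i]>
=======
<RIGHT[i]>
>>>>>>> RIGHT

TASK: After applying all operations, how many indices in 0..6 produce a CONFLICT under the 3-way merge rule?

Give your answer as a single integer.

Final LEFT:  [echo, golf, alpha, charlie, alpha, charlie, charlie]
Final RIGHT: [juliet, delta, charlie, charlie, bravo, kilo, lima]
i=0: BASE=kilo L=echo R=juliet all differ -> CONFLICT
i=1: L=golf=BASE, R=delta -> take RIGHT -> delta
i=2: BASE=kilo L=alpha R=charlie all differ -> CONFLICT
i=3: L=charlie R=charlie -> agree -> charlie
i=4: L=alpha, R=bravo=BASE -> take LEFT -> alpha
i=5: BASE=lima L=charlie R=kilo all differ -> CONFLICT
i=6: BASE=delta L=charlie R=lima all differ -> CONFLICT
Conflict count: 4

Answer: 4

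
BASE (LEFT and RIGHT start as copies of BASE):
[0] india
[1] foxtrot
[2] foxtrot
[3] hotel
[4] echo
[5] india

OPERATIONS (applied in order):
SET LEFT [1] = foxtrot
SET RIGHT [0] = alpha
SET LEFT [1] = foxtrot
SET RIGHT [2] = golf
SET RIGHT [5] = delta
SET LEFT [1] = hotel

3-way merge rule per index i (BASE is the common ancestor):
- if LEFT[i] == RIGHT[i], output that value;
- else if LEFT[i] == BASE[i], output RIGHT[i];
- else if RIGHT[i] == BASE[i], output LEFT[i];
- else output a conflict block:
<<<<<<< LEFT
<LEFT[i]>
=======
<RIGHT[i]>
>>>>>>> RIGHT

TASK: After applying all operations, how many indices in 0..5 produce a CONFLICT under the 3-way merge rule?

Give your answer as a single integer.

Final LEFT:  [india, hotel, foxtrot, hotel, echo, india]
Final RIGHT: [alpha, foxtrot, golf, hotel, echo, delta]
i=0: L=india=BASE, R=alpha -> take RIGHT -> alpha
i=1: L=hotel, R=foxtrot=BASE -> take LEFT -> hotel
i=2: L=foxtrot=BASE, R=golf -> take RIGHT -> golf
i=3: L=hotel R=hotel -> agree -> hotel
i=4: L=echo R=echo -> agree -> echo
i=5: L=india=BASE, R=delta -> take RIGHT -> delta
Conflict count: 0

Answer: 0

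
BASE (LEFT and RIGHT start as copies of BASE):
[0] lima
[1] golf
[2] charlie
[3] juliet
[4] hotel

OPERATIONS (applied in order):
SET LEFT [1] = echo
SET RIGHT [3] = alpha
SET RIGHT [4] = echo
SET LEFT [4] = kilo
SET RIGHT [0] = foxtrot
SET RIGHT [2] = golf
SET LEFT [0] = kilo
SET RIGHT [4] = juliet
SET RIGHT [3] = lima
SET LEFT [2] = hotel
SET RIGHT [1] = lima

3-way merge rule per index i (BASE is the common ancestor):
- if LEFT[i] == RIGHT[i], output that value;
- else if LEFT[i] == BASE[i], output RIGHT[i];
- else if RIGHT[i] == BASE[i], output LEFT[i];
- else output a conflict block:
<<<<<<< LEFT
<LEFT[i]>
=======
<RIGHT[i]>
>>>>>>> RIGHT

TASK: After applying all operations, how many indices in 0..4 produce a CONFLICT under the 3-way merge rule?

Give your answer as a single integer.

Final LEFT:  [kilo, echo, hotel, juliet, kilo]
Final RIGHT: [foxtrot, lima, golf, lima, juliet]
i=0: BASE=lima L=kilo R=foxtrot all differ -> CONFLICT
i=1: BASE=golf L=echo R=lima all differ -> CONFLICT
i=2: BASE=charlie L=hotel R=golf all differ -> CONFLICT
i=3: L=juliet=BASE, R=lima -> take RIGHT -> lima
i=4: BASE=hotel L=kilo R=juliet all differ -> CONFLICT
Conflict count: 4

Answer: 4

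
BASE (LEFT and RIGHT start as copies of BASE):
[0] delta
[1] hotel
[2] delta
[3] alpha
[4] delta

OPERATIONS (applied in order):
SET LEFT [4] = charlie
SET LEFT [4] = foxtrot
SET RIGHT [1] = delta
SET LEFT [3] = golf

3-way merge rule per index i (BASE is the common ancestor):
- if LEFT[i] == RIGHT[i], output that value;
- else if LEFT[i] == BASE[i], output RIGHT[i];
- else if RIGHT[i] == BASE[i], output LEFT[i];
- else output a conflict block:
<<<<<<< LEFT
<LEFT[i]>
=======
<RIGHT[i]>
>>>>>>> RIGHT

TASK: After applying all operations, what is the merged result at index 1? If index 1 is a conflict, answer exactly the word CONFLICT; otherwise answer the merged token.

Final LEFT:  [delta, hotel, delta, golf, foxtrot]
Final RIGHT: [delta, delta, delta, alpha, delta]
i=0: L=delta R=delta -> agree -> delta
i=1: L=hotel=BASE, R=delta -> take RIGHT -> delta
i=2: L=delta R=delta -> agree -> delta
i=3: L=golf, R=alpha=BASE -> take LEFT -> golf
i=4: L=foxtrot, R=delta=BASE -> take LEFT -> foxtrot
Index 1 -> delta

Answer: delta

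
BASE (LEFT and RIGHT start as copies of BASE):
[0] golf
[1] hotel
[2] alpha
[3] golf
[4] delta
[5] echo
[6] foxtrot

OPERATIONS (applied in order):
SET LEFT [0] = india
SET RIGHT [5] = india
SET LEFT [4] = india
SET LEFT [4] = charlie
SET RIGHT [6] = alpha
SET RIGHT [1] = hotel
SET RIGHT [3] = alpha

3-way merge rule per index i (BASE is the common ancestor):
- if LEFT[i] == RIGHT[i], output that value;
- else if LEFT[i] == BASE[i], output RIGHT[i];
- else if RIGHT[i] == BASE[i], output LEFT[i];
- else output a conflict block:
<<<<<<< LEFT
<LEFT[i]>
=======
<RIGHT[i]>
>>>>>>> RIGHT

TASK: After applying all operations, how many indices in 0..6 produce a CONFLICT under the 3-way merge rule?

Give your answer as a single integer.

Answer: 0

Derivation:
Final LEFT:  [india, hotel, alpha, golf, charlie, echo, foxtrot]
Final RIGHT: [golf, hotel, alpha, alpha, delta, india, alpha]
i=0: L=india, R=golf=BASE -> take LEFT -> india
i=1: L=hotel R=hotel -> agree -> hotel
i=2: L=alpha R=alpha -> agree -> alpha
i=3: L=golf=BASE, R=alpha -> take RIGHT -> alpha
i=4: L=charlie, R=delta=BASE -> take LEFT -> charlie
i=5: L=echo=BASE, R=india -> take RIGHT -> india
i=6: L=foxtrot=BASE, R=alpha -> take RIGHT -> alpha
Conflict count: 0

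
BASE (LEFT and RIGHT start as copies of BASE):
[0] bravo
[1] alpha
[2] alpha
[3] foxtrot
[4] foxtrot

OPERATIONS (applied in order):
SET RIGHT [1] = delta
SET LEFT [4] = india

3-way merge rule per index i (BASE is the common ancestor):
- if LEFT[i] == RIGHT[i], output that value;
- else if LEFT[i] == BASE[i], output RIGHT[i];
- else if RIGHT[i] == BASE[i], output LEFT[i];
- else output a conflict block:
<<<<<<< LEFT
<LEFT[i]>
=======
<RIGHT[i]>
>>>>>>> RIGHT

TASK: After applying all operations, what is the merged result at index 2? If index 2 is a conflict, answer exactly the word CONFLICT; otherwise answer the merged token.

Final LEFT:  [bravo, alpha, alpha, foxtrot, india]
Final RIGHT: [bravo, delta, alpha, foxtrot, foxtrot]
i=0: L=bravo R=bravo -> agree -> bravo
i=1: L=alpha=BASE, R=delta -> take RIGHT -> delta
i=2: L=alpha R=alpha -> agree -> alpha
i=3: L=foxtrot R=foxtrot -> agree -> foxtrot
i=4: L=india, R=foxtrot=BASE -> take LEFT -> india
Index 2 -> alpha

Answer: alpha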